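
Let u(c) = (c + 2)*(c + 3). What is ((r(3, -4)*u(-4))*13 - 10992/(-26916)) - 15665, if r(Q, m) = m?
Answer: -35368951/2243 ≈ -15769.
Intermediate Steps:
u(c) = (2 + c)*(3 + c)
((r(3, -4)*u(-4))*13 - 10992/(-26916)) - 15665 = (-4*(6 + (-4)² + 5*(-4))*13 - 10992/(-26916)) - 15665 = (-4*(6 + 16 - 20)*13 - 10992*(-1/26916)) - 15665 = (-4*2*13 + 916/2243) - 15665 = (-8*13 + 916/2243) - 15665 = (-104 + 916/2243) - 15665 = -232356/2243 - 15665 = -35368951/2243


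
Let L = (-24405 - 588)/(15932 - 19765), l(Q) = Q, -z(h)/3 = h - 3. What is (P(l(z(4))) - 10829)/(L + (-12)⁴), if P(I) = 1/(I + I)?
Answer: -249049175/477036486 ≈ -0.52208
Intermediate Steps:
z(h) = 9 - 3*h (z(h) = -3*(h - 3) = -3*(-3 + h) = 9 - 3*h)
L = 24993/3833 (L = -24993/(-3833) = -24993*(-1/3833) = 24993/3833 ≈ 6.5205)
P(I) = 1/(2*I)
(P(l(z(4))) - 10829)/(L + (-12)⁴) = (1/(2*(9 - 3*4)) - 10829)/(24993/3833 + (-12)⁴) = (1/(2*(9 - 12)) - 10829)/(24993/3833 + 20736) = ((½)/(-3) - 10829)/(79506081/3833) = ((½)*(-⅓) - 10829)*(3833/79506081) = (-⅙ - 10829)*(3833/79506081) = -64975/6*3833/79506081 = -249049175/477036486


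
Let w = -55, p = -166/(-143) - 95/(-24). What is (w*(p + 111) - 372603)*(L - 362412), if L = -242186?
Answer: 35745266959559/156 ≈ 2.2914e+11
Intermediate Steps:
p = 17569/3432 (p = -166*(-1/143) - 95*(-1/24) = 166/143 + 95/24 = 17569/3432 ≈ 5.1192)
(w*(p + 111) - 372603)*(L - 362412) = (-55*(17569/3432 + 111) - 372603)*(-242186 - 362412) = (-55*398521/3432 - 372603)*(-604598) = (-1992605/312 - 372603)*(-604598) = -118244741/312*(-604598) = 35745266959559/156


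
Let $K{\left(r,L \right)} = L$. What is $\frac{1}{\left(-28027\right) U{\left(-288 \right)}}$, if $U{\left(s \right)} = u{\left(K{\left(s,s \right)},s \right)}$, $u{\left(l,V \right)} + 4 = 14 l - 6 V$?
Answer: $\frac{1}{64686316} \approx 1.5459 \cdot 10^{-8}$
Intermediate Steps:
$u{\left(l,V \right)} = -4 - 6 V + 14 l$ ($u{\left(l,V \right)} = -4 - \left(- 14 l + 6 V\right) = -4 - 6 V + 14 l$)
$U{\left(s \right)} = -4 + 8 s$ ($U{\left(s \right)} = -4 - 6 s + 14 s = -4 + 8 s$)
$\frac{1}{\left(-28027\right) U{\left(-288 \right)}} = \frac{1}{\left(-28027\right) \left(-4 + 8 \left(-288\right)\right)} = - \frac{1}{28027 \left(-4 - 2304\right)} = - \frac{1}{28027 \left(-2308\right)} = \left(- \frac{1}{28027}\right) \left(- \frac{1}{2308}\right) = \frac{1}{64686316}$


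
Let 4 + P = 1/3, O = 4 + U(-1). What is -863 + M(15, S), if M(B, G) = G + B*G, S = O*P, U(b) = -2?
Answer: -2941/3 ≈ -980.33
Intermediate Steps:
O = 2 (O = 4 - 2 = 2)
P = -11/3 (P = -4 + 1/3 = -4 + ⅓ = -11/3 ≈ -3.6667)
S = -22/3 (S = 2*(-11/3) = -22/3 ≈ -7.3333)
-863 + M(15, S) = -863 - 22*(1 + 15)/3 = -863 - 22/3*16 = -863 - 352/3 = -2941/3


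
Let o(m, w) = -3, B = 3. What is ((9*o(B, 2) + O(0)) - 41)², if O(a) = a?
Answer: 4624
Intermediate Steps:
((9*o(B, 2) + O(0)) - 41)² = ((9*(-3) + 0) - 41)² = ((-27 + 0) - 41)² = (-27 - 41)² = (-68)² = 4624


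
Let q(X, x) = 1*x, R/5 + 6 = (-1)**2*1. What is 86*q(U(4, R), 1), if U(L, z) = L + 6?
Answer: 86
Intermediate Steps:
R = -25 (R = -30 + 5*((-1)**2*1) = -30 + 5*(1*1) = -30 + 5*1 = -30 + 5 = -25)
U(L, z) = 6 + L
q(X, x) = x
86*q(U(4, R), 1) = 86*1 = 86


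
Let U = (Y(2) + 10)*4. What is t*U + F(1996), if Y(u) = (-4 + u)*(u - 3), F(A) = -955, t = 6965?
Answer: 333365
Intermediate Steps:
Y(u) = (-4 + u)*(-3 + u)
U = 48 (U = ((12 + 2² - 7*2) + 10)*4 = ((12 + 4 - 14) + 10)*4 = (2 + 10)*4 = 12*4 = 48)
t*U + F(1996) = 6965*48 - 955 = 334320 - 955 = 333365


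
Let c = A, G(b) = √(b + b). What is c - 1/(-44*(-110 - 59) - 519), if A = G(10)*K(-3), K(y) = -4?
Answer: -1/6917 - 8*√5 ≈ -17.889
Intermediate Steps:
G(b) = √2*√b (G(b) = √(2*b) = √2*√b)
A = -8*√5 (A = (√2*√10)*(-4) = (2*√5)*(-4) = -8*√5 ≈ -17.889)
c = -8*√5 ≈ -17.889
c - 1/(-44*(-110 - 59) - 519) = -8*√5 - 1/(-44*(-110 - 59) - 519) = -8*√5 - 1/(-44*(-169) - 519) = -8*√5 - 1/(7436 - 519) = -8*√5 - 1/6917 = -1/6917 - 8*√5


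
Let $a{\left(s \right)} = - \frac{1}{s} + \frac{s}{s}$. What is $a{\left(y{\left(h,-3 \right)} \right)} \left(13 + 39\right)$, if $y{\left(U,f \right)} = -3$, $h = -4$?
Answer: $\frac{208}{3} \approx 69.333$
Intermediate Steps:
$a{\left(s \right)} = 1 - \frac{1}{s}$ ($a{\left(s \right)} = - \frac{1}{s} + 1 = 1 - \frac{1}{s}$)
$a{\left(y{\left(h,-3 \right)} \right)} \left(13 + 39\right) = \frac{-1 - 3}{-3} \left(13 + 39\right) = \left(- \frac{1}{3}\right) \left(-4\right) 52 = \frac{4}{3} \cdot 52 = \frac{208}{3}$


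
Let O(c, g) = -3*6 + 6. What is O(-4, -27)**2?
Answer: 144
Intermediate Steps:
O(c, g) = -12 (O(c, g) = -18 + 6 = -12)
O(-4, -27)**2 = (-12)**2 = 144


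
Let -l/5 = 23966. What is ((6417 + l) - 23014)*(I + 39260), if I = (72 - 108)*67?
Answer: -5027062096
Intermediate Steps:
l = -119830 (l = -5*23966 = -119830)
I = -2412 (I = -36*67 = -2412)
((6417 + l) - 23014)*(I + 39260) = ((6417 - 119830) - 23014)*(-2412 + 39260) = (-113413 - 23014)*36848 = -136427*36848 = -5027062096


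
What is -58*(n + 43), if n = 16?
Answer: -3422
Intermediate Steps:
-58*(n + 43) = -58*(16 + 43) = -58*59 = -3422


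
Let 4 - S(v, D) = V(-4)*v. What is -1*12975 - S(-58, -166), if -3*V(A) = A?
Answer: -39169/3 ≈ -13056.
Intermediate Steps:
V(A) = -A/3
S(v, D) = 4 - 4*v/3 (S(v, D) = 4 - (-⅓*(-4))*v = 4 - 4*v/3)
-1*12975 - S(-58, -166) = -1*12975 - (4 - 4/3*(-58)) = -12975 - (4 + 232/3) = -12975 - 1*244/3 = -12975 - 244/3 = -39169/3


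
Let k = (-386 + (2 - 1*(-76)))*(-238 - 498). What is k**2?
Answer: 51387449344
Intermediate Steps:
k = 226688 (k = (-386 + (2 + 76))*(-736) = (-386 + 78)*(-736) = -308*(-736) = 226688)
k**2 = 226688**2 = 51387449344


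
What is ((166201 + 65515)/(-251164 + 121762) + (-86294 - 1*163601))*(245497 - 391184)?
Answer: 2355550785822811/64701 ≈ 3.6407e+10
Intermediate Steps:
((166201 + 65515)/(-251164 + 121762) + (-86294 - 1*163601))*(245497 - 391184) = (231716/(-129402) + (-86294 - 163601))*(-145687) = (231716*(-1/129402) - 249895)*(-145687) = (-115858/64701 - 249895)*(-145687) = -16168572253/64701*(-145687) = 2355550785822811/64701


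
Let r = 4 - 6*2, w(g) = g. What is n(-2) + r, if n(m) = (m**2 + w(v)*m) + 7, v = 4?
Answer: -5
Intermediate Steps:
n(m) = 7 + m**2 + 4*m (n(m) = (m**2 + 4*m) + 7 = 7 + m**2 + 4*m)
r = -8 (r = 4 - 12 = -8)
n(-2) + r = (7 + (-2)**2 + 4*(-2)) - 8 = (7 + 4 - 8) - 8 = 3 - 8 = -5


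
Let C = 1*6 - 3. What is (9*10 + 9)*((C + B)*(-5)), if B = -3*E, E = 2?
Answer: 1485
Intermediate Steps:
C = 3 (C = 6 - 3 = 3)
B = -6 (B = -3*2 = -6)
(9*10 + 9)*((C + B)*(-5)) = (9*10 + 9)*((3 - 6)*(-5)) = (90 + 9)*(-3*(-5)) = 99*15 = 1485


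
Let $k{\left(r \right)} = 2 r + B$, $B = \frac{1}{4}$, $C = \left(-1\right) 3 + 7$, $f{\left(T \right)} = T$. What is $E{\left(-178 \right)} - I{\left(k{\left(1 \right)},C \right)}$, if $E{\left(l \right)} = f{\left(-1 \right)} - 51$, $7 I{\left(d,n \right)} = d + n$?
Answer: $- \frac{1481}{28} \approx -52.893$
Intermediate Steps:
$C = 4$ ($C = -3 + 7 = 4$)
$B = \frac{1}{4} \approx 0.25$
$k{\left(r \right)} = \frac{1}{4} + 2 r$ ($k{\left(r \right)} = 2 r + \frac{1}{4} = \frac{1}{4} + 2 r$)
$I{\left(d,n \right)} = \frac{d}{7} + \frac{n}{7}$ ($I{\left(d,n \right)} = \frac{d + n}{7} = \frac{d}{7} + \frac{n}{7}$)
$E{\left(l \right)} = -52$ ($E{\left(l \right)} = -1 - 51 = -52$)
$E{\left(-178 \right)} - I{\left(k{\left(1 \right)},C \right)} = -52 - \left(\frac{\frac{1}{4} + 2 \cdot 1}{7} + \frac{1}{7} \cdot 4\right) = -52 - \left(\frac{\frac{1}{4} + 2}{7} + \frac{4}{7}\right) = -52 - \left(\frac{1}{7} \cdot \frac{9}{4} + \frac{4}{7}\right) = -52 - \left(\frac{9}{28} + \frac{4}{7}\right) = -52 - \frac{25}{28} = - \frac{1481}{28}$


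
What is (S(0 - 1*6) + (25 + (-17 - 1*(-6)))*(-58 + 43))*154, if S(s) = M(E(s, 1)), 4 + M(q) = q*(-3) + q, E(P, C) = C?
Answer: -33264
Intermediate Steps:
M(q) = -4 - 2*q (M(q) = -4 + (q*(-3) + q) = -4 + (-3*q + q) = -4 - 2*q)
S(s) = -6 (S(s) = -4 - 2*1 = -4 - 2 = -6)
(S(0 - 1*6) + (25 + (-17 - 1*(-6)))*(-58 + 43))*154 = (-6 + (25 + (-17 - 1*(-6)))*(-58 + 43))*154 = (-6 + (25 + (-17 + 6))*(-15))*154 = (-6 + (25 - 11)*(-15))*154 = (-6 + 14*(-15))*154 = (-6 - 210)*154 = -216*154 = -33264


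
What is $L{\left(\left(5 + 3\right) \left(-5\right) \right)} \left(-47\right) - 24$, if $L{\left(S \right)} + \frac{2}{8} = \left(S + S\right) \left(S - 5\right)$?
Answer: $- \frac{676849}{4} \approx -1.6921 \cdot 10^{5}$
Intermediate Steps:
$L{\left(S \right)} = - \frac{1}{4} + 2 S \left(-5 + S\right)$ ($L{\left(S \right)} = - \frac{1}{4} + \left(S + S\right) \left(S - 5\right) = - \frac{1}{4} + 2 S \left(-5 + S\right)$)
$L{\left(\left(5 + 3\right) \left(-5\right) \right)} \left(-47\right) - 24 = \left(- \frac{1}{4} - 10 \left(5 + 3\right) \left(-5\right) + 2 \left(\left(5 + 3\right) \left(-5\right)\right)^{2}\right) \left(-47\right) - 24 = \left(- \frac{1}{4} - 10 \cdot 8 \left(-5\right) + 2 \left(8 \left(-5\right)\right)^{2}\right) \left(-47\right) - 24 = \left(- \frac{1}{4} - -400 + 2 \left(-40\right)^{2}\right) \left(-47\right) - 24 = \left(- \frac{1}{4} + 400 + 2 \cdot 1600\right) \left(-47\right) - 24 = \left(- \frac{1}{4} + 400 + 3200\right) \left(-47\right) - 24 = \frac{14399}{4} \left(-47\right) - 24 = - \frac{676753}{4} - 24 = - \frac{676849}{4}$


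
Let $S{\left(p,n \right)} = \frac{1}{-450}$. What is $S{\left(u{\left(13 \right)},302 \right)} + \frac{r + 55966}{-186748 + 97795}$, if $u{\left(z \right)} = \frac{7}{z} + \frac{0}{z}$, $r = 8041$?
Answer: $- \frac{9630701}{13342950} \approx -0.72178$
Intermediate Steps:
$u{\left(z \right)} = \frac{7}{z}$ ($u{\left(z \right)} = \frac{7}{z} + 0 = \frac{7}{z}$)
$S{\left(p,n \right)} = - \frac{1}{450}$
$S{\left(u{\left(13 \right)},302 \right)} + \frac{r + 55966}{-186748 + 97795} = - \frac{1}{450} + \frac{8041 + 55966}{-186748 + 97795} = - \frac{1}{450} + \frac{64007}{-88953} = - \frac{1}{450} + 64007 \left(- \frac{1}{88953}\right) = - \frac{1}{450} - \frac{64007}{88953} = - \frac{9630701}{13342950}$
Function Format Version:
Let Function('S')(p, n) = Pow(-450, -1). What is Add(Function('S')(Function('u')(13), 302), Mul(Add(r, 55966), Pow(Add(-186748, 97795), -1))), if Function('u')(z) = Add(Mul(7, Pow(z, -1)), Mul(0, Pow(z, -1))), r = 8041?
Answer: Rational(-9630701, 13342950) ≈ -0.72178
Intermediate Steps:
Function('u')(z) = Mul(7, Pow(z, -1)) (Function('u')(z) = Add(Mul(7, Pow(z, -1)), 0) = Mul(7, Pow(z, -1)))
Function('S')(p, n) = Rational(-1, 450)
Add(Function('S')(Function('u')(13), 302), Mul(Add(r, 55966), Pow(Add(-186748, 97795), -1))) = Add(Rational(-1, 450), Mul(Add(8041, 55966), Pow(Add(-186748, 97795), -1))) = Add(Rational(-1, 450), Mul(64007, Pow(-88953, -1))) = Add(Rational(-1, 450), Mul(64007, Rational(-1, 88953))) = Add(Rational(-1, 450), Rational(-64007, 88953)) = Rational(-9630701, 13342950)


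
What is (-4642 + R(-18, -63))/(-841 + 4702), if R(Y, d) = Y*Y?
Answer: -4318/3861 ≈ -1.1184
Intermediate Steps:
R(Y, d) = Y²
(-4642 + R(-18, -63))/(-841 + 4702) = (-4642 + (-18)²)/(-841 + 4702) = (-4642 + 324)/3861 = -4318*1/3861 = -4318/3861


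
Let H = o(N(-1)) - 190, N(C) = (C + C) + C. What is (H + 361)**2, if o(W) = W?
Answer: 28224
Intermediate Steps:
N(C) = 3*C (N(C) = 2*C + C = 3*C)
H = -193 (H = 3*(-1) - 190 = -3 - 190 = -193)
(H + 361)**2 = (-193 + 361)**2 = 168**2 = 28224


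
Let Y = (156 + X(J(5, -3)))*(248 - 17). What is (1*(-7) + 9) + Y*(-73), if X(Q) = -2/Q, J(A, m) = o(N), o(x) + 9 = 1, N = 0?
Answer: -10539367/4 ≈ -2.6348e+6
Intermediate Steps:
o(x) = -8 (o(x) = -9 + 1 = -8)
J(A, m) = -8
Y = 144375/4 (Y = (156 - 2/(-8))*(248 - 17) = (156 - 2*(-1/8))*231 = (156 + 1/4)*231 = (625/4)*231 = 144375/4 ≈ 36094.)
(1*(-7) + 9) + Y*(-73) = (1*(-7) + 9) + (144375/4)*(-73) = (-7 + 9) - 10539375/4 = 2 - 10539375/4 = -10539367/4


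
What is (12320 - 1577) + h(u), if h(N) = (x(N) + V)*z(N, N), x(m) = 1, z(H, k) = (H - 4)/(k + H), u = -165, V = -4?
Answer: 1181561/110 ≈ 10741.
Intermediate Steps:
z(H, k) = (-4 + H)/(H + k)
h(N) = -3*(-4 + N)/(2*N) (h(N) = (1 - 4)*((-4 + N)/(N + N)) = -3*(-4 + N)/(2*N))
(12320 - 1577) + h(u) = (12320 - 1577) + (-3/2 + 6/(-165)) = 10743 + (-3/2 + 6*(-1/165)) = 10743 + (-3/2 - 2/55) = 10743 - 169/110 = 1181561/110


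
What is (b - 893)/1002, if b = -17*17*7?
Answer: -486/167 ≈ -2.9102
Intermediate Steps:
b = -2023 (b = -289*7 = -2023)
(b - 893)/1002 = (-2023 - 893)/1002 = -2916*1/1002 = -486/167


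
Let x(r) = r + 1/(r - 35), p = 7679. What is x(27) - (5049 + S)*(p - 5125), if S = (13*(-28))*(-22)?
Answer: -266780409/8 ≈ -3.3348e+7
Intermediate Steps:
S = 8008 (S = -364*(-22) = 8008)
x(r) = r + 1/(-35 + r)
x(27) - (5049 + S)*(p - 5125) = (1 + 27**2 - 35*27)/(-35 + 27) - (5049 + 8008)*(7679 - 5125) = (1 + 729 - 945)/(-8) - 13057*2554 = -1/8*(-215) - 1*33347578 = 215/8 - 33347578 = -266780409/8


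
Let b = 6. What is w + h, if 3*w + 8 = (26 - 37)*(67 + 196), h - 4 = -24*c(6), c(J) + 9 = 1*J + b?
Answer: -1035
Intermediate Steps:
c(J) = -3 + J (c(J) = -9 + (1*J + 6) = -9 + (J + 6) = -9 + (6 + J) = -3 + J)
h = -68 (h = 4 - 24*(-3 + 6) = 4 - 24*3 = 4 - 72 = -68)
w = -967 (w = -8/3 + ((26 - 37)*(67 + 196))/3 = -8/3 + (-11*263)/3 = -8/3 + (1/3)*(-2893) = -8/3 - 2893/3 = -967)
w + h = -967 - 68 = -1035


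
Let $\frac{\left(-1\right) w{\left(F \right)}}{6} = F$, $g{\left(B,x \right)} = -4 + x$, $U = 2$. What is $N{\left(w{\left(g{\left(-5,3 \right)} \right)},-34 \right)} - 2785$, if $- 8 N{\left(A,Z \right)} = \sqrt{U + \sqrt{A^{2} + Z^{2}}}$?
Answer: $-2785 - \frac{\sqrt{2 + 2 \sqrt{298}}}{8} \approx -2785.8$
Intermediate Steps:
$w{\left(F \right)} = - 6 F$
$N{\left(A,Z \right)} = - \frac{\sqrt{2 + \sqrt{A^{2} + Z^{2}}}}{8}$
$N{\left(w{\left(g{\left(-5,3 \right)} \right)},-34 \right)} - 2785 = - \frac{\sqrt{2 + \sqrt{\left(- 6 \left(-4 + 3\right)\right)^{2} + \left(-34\right)^{2}}}}{8} - 2785 = - \frac{\sqrt{2 + \sqrt{\left(\left(-6\right) \left(-1\right)\right)^{2} + 1156}}}{8} - 2785 = - \frac{\sqrt{2 + \sqrt{6^{2} + 1156}}}{8} - 2785 = - \frac{\sqrt{2 + \sqrt{36 + 1156}}}{8} - 2785 = - \frac{\sqrt{2 + \sqrt{1192}}}{8} - 2785 = - \frac{\sqrt{2 + 2 \sqrt{298}}}{8} - 2785 = -2785 - \frac{\sqrt{2 + 2 \sqrt{298}}}{8}$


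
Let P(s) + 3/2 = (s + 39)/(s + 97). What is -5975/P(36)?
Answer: 1589350/249 ≈ 6382.9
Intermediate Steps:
P(s) = -3/2 + (39 + s)/(97 + s) (P(s) = -3/2 + (s + 39)/(s + 97) = -3/2 + (39 + s)/(97 + s))
-5975/P(36) = -5975*2*(97 + 36)/(-213 - 1*36) = -5975*266/(-213 - 36) = -5975/((½)*(1/133)*(-249)) = -5975/(-249/266) = -5975*(-266/249) = 1589350/249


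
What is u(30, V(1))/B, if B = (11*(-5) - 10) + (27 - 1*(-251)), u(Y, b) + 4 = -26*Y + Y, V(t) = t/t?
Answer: -754/213 ≈ -3.5399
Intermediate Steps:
V(t) = 1
u(Y, b) = -4 - 25*Y (u(Y, b) = -4 + (-26*Y + Y) = -4 - 25*Y)
B = 213 (B = (-55 - 10) + (27 + 251) = -65 + 278 = 213)
u(30, V(1))/B = (-4 - 25*30)/213 = (-4 - 750)*(1/213) = -754*1/213 = -754/213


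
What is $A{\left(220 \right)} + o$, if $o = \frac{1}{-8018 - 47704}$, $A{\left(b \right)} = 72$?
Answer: $\frac{4011983}{55722} \approx 72.0$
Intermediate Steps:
$o = - \frac{1}{55722}$ ($o = \frac{1}{-55722} = - \frac{1}{55722} \approx -1.7946 \cdot 10^{-5}$)
$A{\left(220 \right)} + o = 72 - \frac{1}{55722} = \frac{4011983}{55722}$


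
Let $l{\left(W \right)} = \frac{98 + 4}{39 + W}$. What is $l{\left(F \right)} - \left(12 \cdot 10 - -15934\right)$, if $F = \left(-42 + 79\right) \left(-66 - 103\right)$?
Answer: $- \frac{49879829}{3107} \approx -16054.0$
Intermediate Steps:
$F = -6253$ ($F = 37 \left(-169\right) = -6253$)
$l{\left(W \right)} = \frac{102}{39 + W}$
$l{\left(F \right)} - \left(12 \cdot 10 - -15934\right) = \frac{102}{39 - 6253} - \left(12 \cdot 10 - -15934\right) = \frac{102}{-6214} - \left(120 + 15934\right) = 102 \left(- \frac{1}{6214}\right) - 16054 = - \frac{51}{3107} - 16054 = - \frac{49879829}{3107}$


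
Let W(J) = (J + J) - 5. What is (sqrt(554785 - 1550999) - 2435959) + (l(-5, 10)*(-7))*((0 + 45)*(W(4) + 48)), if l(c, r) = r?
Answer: -2596609 + I*sqrt(996214) ≈ -2.5966e+6 + 998.11*I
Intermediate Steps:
W(J) = -5 + 2*J (W(J) = 2*J - 5 = -5 + 2*J)
(sqrt(554785 - 1550999) - 2435959) + (l(-5, 10)*(-7))*((0 + 45)*(W(4) + 48)) = (sqrt(554785 - 1550999) - 2435959) + (10*(-7))*((0 + 45)*((-5 + 2*4) + 48)) = (sqrt(-996214) - 2435959) - 3150*((-5 + 8) + 48) = (I*sqrt(996214) - 2435959) - 3150*(3 + 48) = (-2435959 + I*sqrt(996214)) - 3150*51 = (-2435959 + I*sqrt(996214)) - 70*2295 = (-2435959 + I*sqrt(996214)) - 160650 = -2596609 + I*sqrt(996214)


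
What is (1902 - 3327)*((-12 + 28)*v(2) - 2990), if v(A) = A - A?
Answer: 4260750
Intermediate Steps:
v(A) = 0
(1902 - 3327)*((-12 + 28)*v(2) - 2990) = (1902 - 3327)*((-12 + 28)*0 - 2990) = -1425*(16*0 - 2990) = -1425*(0 - 2990) = -1425*(-2990) = 4260750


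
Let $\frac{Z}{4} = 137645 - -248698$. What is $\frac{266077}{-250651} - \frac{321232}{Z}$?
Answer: $- \frac{122926266919}{96837259293} \approx -1.2694$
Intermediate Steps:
$Z = 1545372$ ($Z = 4 \left(137645 - -248698\right) = 4 \left(137645 + 248698\right) = 4 \cdot 386343 = 1545372$)
$\frac{266077}{-250651} - \frac{321232}{Z} = \frac{266077}{-250651} - \frac{321232}{1545372} = 266077 \left(- \frac{1}{250651}\right) - \frac{80308}{386343} = - \frac{266077}{250651} - \frac{80308}{386343} = - \frac{122926266919}{96837259293}$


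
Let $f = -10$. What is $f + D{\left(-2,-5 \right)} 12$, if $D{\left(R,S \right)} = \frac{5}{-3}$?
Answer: $-30$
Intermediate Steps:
$D{\left(R,S \right)} = - \frac{5}{3}$ ($D{\left(R,S \right)} = 5 \left(- \frac{1}{3}\right) = - \frac{5}{3}$)
$f + D{\left(-2,-5 \right)} 12 = -10 - 20 = -30$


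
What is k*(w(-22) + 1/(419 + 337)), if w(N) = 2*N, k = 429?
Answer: -4756609/252 ≈ -18875.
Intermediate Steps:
k*(w(-22) + 1/(419 + 337)) = 429*(2*(-22) + 1/(419 + 337)) = 429*(-44 + 1/756) = 429*(-33263/756) = -4756609/252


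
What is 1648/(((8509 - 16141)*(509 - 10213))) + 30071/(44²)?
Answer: 17399135597/1120171536 ≈ 15.533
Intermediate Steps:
1648/(((8509 - 16141)*(509 - 10213))) + 30071/(44²) = 1648/((-7632*(-9704))) + 30071/1936 = 1648/74060928 + 30071*(1/1936) = 1648*(1/74060928) + 30071/1936 = 103/4628808 + 30071/1936 = 17399135597/1120171536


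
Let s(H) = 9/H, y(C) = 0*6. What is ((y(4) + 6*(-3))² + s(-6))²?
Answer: 416025/4 ≈ 1.0401e+5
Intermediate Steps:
y(C) = 0
((y(4) + 6*(-3))² + s(-6))² = ((0 + 6*(-3))² + 9/(-6))² = ((0 - 18)² + 9*(-⅙))² = ((-18)² - 3/2)² = (324 - 3/2)² = (645/2)² = 416025/4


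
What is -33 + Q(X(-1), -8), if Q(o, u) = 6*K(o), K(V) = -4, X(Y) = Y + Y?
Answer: -57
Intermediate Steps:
X(Y) = 2*Y
Q(o, u) = -24 (Q(o, u) = 6*(-4) = -24)
-33 + Q(X(-1), -8) = -33 - 24 = -57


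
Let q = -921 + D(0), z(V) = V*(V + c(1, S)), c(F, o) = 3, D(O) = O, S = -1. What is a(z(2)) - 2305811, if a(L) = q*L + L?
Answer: -2315011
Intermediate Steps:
z(V) = V*(3 + V) (z(V) = V*(V + 3) = V*(3 + V))
q = -921 (q = -921 + 0 = -921)
a(L) = -920*L (a(L) = -921*L + L = -920*L)
a(z(2)) - 2305811 = -1840*(3 + 2) - 2305811 = -1840*5 - 2305811 = -920*10 - 2305811 = -9200 - 2305811 = -2315011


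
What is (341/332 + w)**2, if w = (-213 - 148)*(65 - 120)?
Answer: 43457114024401/110224 ≈ 3.9426e+8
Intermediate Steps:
w = 19855 (w = -361*(-55) = 19855)
(341/332 + w)**2 = (341/332 + 19855)**2 = (6592201/332)**2 = 43457114024401/110224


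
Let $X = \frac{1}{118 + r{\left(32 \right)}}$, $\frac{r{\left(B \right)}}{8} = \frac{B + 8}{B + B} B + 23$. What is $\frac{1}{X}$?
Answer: $462$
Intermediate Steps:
$r{\left(B \right)} = 216 + 4 B$ ($r{\left(B \right)} = 8 \left(\frac{B + 8}{B + B} B + 23\right) = 8 \left(\frac{8 + B}{2 B} B + 23\right) = 8 \left(\left(4 + \frac{B}{2}\right) + 23\right) = 8 \left(27 + \frac{B}{2}\right) = 216 + 4 B$)
$X = \frac{1}{462}$ ($X = \frac{1}{118 + \left(216 + 4 \cdot 32\right)} = \frac{1}{118 + \left(216 + 128\right)} = \frac{1}{118 + 344} = \frac{1}{462} \approx 0.0021645$)
$\frac{1}{X} = \frac{1}{\frac{1}{462}} = 462$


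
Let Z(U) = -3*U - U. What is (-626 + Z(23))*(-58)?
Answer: 41644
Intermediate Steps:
Z(U) = -4*U
(-626 + Z(23))*(-58) = (-626 - 4*23)*(-58) = (-626 - 92)*(-58) = -718*(-58) = 41644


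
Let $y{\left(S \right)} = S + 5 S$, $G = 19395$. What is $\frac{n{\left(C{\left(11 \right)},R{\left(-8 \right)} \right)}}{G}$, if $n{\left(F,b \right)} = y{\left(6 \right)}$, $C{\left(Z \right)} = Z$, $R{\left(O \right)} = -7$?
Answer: $\frac{4}{2155} \approx 0.0018561$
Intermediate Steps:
$y{\left(S \right)} = 6 S$
$n{\left(F,b \right)} = 36$ ($n{\left(F,b \right)} = 6 \cdot 6 = 36$)
$\frac{n{\left(C{\left(11 \right)},R{\left(-8 \right)} \right)}}{G} = \frac{36}{19395} = 36 \cdot \frac{1}{19395} = \frac{4}{2155}$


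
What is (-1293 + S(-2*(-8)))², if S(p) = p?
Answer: 1630729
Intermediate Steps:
(-1293 + S(-2*(-8)))² = (-1293 - 2*(-8))² = (-1293 + 16)² = (-1277)² = 1630729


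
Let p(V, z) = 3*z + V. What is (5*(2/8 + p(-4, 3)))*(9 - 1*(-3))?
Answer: 315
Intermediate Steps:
p(V, z) = V + 3*z
(5*(2/8 + p(-4, 3)))*(9 - 1*(-3)) = (5*(2/8 + (-4 + 3*3)))*(9 - 1*(-3)) = (5*(2*(⅛) + (-4 + 9)))*(9 + 3) = (5*(¼ + 5))*12 = (5*(21/4))*12 = (105/4)*12 = 315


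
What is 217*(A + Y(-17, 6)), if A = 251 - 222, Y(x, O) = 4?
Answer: 7161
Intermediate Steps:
A = 29
217*(A + Y(-17, 6)) = 217*(29 + 4) = 217*33 = 7161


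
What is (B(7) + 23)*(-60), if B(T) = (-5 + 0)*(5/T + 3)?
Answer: -1860/7 ≈ -265.71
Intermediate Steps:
B(T) = -15 - 25/T (B(T) = -5*(3 + 5/T) = -15 - 25/T)
(B(7) + 23)*(-60) = ((-15 - 25/7) + 23)*(-60) = (-130/7 + 23)*(-60) = (31/7)*(-60) = -1860/7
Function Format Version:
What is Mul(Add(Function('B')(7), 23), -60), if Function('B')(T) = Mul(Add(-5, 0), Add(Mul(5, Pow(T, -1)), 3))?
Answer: Rational(-1860, 7) ≈ -265.71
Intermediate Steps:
Function('B')(T) = Add(-15, Mul(-25, Pow(T, -1))) (Function('B')(T) = Mul(-5, Add(3, Mul(5, Pow(T, -1)))) = Add(-15, Mul(-25, Pow(T, -1))))
Mul(Add(Function('B')(7), 23), -60) = Mul(Add(Add(-15, Mul(-25, Pow(7, -1))), 23), -60) = Mul(Add(Add(-15, Mul(-25, Rational(1, 7))), 23), -60) = Mul(Add(Add(-15, Rational(-25, 7)), 23), -60) = Mul(Add(Rational(-130, 7), 23), -60) = Mul(Rational(31, 7), -60) = Rational(-1860, 7)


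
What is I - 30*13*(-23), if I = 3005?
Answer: 11975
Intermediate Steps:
I - 30*13*(-23) = 3005 - 30*13*(-23) = 3005 - 390*(-23) = 3005 + 8970 = 11975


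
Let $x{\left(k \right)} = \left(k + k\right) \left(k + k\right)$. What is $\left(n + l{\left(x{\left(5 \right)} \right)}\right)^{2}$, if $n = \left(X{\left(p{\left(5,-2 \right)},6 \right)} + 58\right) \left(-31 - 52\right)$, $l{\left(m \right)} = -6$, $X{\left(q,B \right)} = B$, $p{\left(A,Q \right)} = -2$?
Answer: $28281124$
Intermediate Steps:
$x{\left(k \right)} = 4 k^{2}$ ($x{\left(k \right)} = 2 k 2 k = 4 k^{2}$)
$n = -5312$ ($n = \left(6 + 58\right) \left(-31 - 52\right) = 64 \left(-83\right) = -5312$)
$\left(n + l{\left(x{\left(5 \right)} \right)}\right)^{2} = \left(-5312 - 6\right)^{2} = \left(-5318\right)^{2} = 28281124$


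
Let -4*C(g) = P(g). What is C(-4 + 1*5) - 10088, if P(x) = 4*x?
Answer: -10089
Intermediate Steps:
C(g) = -g
C(-4 + 1*5) - 10088 = -(-4 + 1*5) - 10088 = -(-4 + 5) - 10088 = -1*1 - 10088 = -1 - 10088 = -10089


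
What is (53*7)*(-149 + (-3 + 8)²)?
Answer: -46004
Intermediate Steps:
(53*7)*(-149 + (-3 + 8)²) = 371*(-149 + 5²) = 371*(-149 + 25) = 371*(-124) = -46004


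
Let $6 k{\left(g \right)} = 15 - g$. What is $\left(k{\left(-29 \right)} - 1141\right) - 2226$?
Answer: $- \frac{10079}{3} \approx -3359.7$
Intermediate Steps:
$k{\left(g \right)} = \frac{5}{2} - \frac{g}{6}$ ($k{\left(g \right)} = \frac{15 - g}{6} = \frac{5}{2} - \frac{g}{6}$)
$\left(k{\left(-29 \right)} - 1141\right) - 2226 = \left(\left(\frac{5}{2} - - \frac{29}{6}\right) - 1141\right) - 2226 = \left(\left(\frac{5}{2} + \frac{29}{6}\right) - 1141\right) - 2226 = \left(\frac{22}{3} - 1141\right) - 2226 = - \frac{3401}{3} - 2226 = - \frac{10079}{3}$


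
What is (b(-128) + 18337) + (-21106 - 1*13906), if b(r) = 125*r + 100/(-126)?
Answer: -2058575/63 ≈ -32676.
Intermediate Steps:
b(r) = -50/63 + 125*r (b(r) = 125*r + 100*(-1/126) = 125*r - 50/63 = -50/63 + 125*r)
(b(-128) + 18337) + (-21106 - 1*13906) = ((-50/63 + 125*(-128)) + 18337) + (-21106 - 1*13906) = ((-50/63 - 16000) + 18337) + (-21106 - 13906) = (-1008050/63 + 18337) - 35012 = 147181/63 - 35012 = -2058575/63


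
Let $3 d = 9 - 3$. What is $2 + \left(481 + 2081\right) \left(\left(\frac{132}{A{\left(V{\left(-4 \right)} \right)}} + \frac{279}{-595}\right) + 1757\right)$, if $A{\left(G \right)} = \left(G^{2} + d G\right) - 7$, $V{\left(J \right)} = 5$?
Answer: $\frac{383546576}{85} \approx 4.5123 \cdot 10^{6}$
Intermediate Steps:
$d = 2$ ($d = \frac{9 - 3}{3} = \frac{1}{3} \cdot 6 = 2$)
$A{\left(G \right)} = -7 + G^{2} + 2 G$ ($A{\left(G \right)} = \left(G^{2} + 2 G\right) - 7 = -7 + G^{2} + 2 G$)
$2 + \left(481 + 2081\right) \left(\left(\frac{132}{A{\left(V{\left(-4 \right)} \right)}} + \frac{279}{-595}\right) + 1757\right) = 2 + \left(481 + 2081\right) \left(\left(\frac{132}{-7 + 5^{2} + 2 \cdot 5} + \frac{279}{-595}\right) + 1757\right) = 2 + 2562 \left(\left(\frac{132}{-7 + 25 + 10} + 279 \left(- \frac{1}{595}\right)\right) + 1757\right) = 2 + 2562 \left(\left(\frac{132}{28} - \frac{279}{595}\right) + 1757\right) = 2 + 2562 \left(\left(132 \cdot \frac{1}{28} - \frac{279}{595}\right) + 1757\right) = 2 + 2562 \left(\left(\frac{33}{7} - \frac{279}{595}\right) + 1757\right) = 2 + 2562 \left(\frac{2526}{595} + 1757\right) = 2 + 2562 \cdot \frac{1047941}{595} = 2 + \frac{383546406}{85} = \frac{383546576}{85}$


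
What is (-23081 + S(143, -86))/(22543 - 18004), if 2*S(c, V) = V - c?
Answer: -46391/9078 ≈ -5.1103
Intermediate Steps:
S(c, V) = V/2 - c/2 (S(c, V) = (V - c)/2 = V/2 - c/2)
(-23081 + S(143, -86))/(22543 - 18004) = (-23081 + ((½)*(-86) - ½*143))/(22543 - 18004) = (-23081 + (-43 - 143/2))/4539 = (-23081 - 229/2)*(1/4539) = -46391/2*1/4539 = -46391/9078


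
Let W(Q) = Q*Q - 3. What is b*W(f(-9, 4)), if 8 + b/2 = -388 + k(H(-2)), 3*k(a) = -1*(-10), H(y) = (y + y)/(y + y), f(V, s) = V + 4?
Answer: -51832/3 ≈ -17277.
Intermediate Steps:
f(V, s) = 4 + V
H(y) = 1 (H(y) = (2*y)/((2*y)) = (2*y)*(1/(2*y)) = 1)
k(a) = 10/3 (k(a) = (-1*(-10))/3 = (1/3)*10 = 10/3)
W(Q) = -3 + Q**2 (W(Q) = Q**2 - 3 = -3 + Q**2)
b = -2356/3 (b = -16 + 2*(-388 + 10/3) = -16 + 2*(-1154/3) = -16 - 2308/3 = -2356/3 ≈ -785.33)
b*W(f(-9, 4)) = -2356*(-3 + (4 - 9)**2)/3 = -2356*(-3 + (-5)**2)/3 = -2356*(-3 + 25)/3 = -2356/3*22 = -51832/3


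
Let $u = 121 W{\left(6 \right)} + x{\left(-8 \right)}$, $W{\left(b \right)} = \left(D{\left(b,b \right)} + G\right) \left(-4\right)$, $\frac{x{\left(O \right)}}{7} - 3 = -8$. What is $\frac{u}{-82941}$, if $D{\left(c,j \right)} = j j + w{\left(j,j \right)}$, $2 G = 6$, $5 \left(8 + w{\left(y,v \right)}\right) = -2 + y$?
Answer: $\frac{77131}{414705} \approx 0.18599$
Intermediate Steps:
$w{\left(y,v \right)} = - \frac{42}{5} + \frac{y}{5}$ ($w{\left(y,v \right)} = -8 + \frac{-2 + y}{5} = -8 + \left(- \frac{2}{5} + \frac{y}{5}\right) = - \frac{42}{5} + \frac{y}{5}$)
$G = 3$ ($G = \frac{1}{2} \cdot 6 = 3$)
$D{\left(c,j \right)} = - \frac{42}{5} + j^{2} + \frac{j}{5}$ ($D{\left(c,j \right)} = j j + \left(- \frac{42}{5} + \frac{j}{5}\right) = j^{2} + \left(- \frac{42}{5} + \frac{j}{5}\right) = - \frac{42}{5} + j^{2} + \frac{j}{5}$)
$x{\left(O \right)} = -35$ ($x{\left(O \right)} = 21 + 7 \left(-8\right) = 21 - 56 = -35$)
$W{\left(b \right)} = \frac{108}{5} - 4 b^{2} - \frac{4 b}{5}$ ($W{\left(b \right)} = \left(\left(- \frac{42}{5} + b^{2} + \frac{b}{5}\right) + 3\right) \left(-4\right) = \left(- \frac{27}{5} + b^{2} + \frac{b}{5}\right) \left(-4\right) = \frac{108}{5} - 4 b^{2} - \frac{4 b}{5}$)
$u = - \frac{77131}{5}$ ($u = 121 \left(\frac{108}{5} - 4 \cdot 6^{2} - \frac{24}{5}\right) - 35 = 121 \left(\frac{108}{5} - 144 - \frac{24}{5}\right) - 35 = 121 \left(- \frac{636}{5}\right) - 35 = - \frac{76956}{5} - 35 = - \frac{77131}{5} \approx -15426.0$)
$\frac{u}{-82941} = - \frac{77131}{5 \left(-82941\right)} = \left(- \frac{77131}{5}\right) \left(- \frac{1}{82941}\right) = \frac{77131}{414705}$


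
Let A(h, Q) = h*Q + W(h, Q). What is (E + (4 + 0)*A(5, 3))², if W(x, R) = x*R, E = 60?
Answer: 32400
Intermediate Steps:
W(x, R) = R*x
A(h, Q) = 2*Q*h (A(h, Q) = h*Q + Q*h = Q*h + Q*h = 2*Q*h)
(E + (4 + 0)*A(5, 3))² = (60 + (4 + 0)*(2*3*5))² = (60 + 4*30)² = (60 + 120)² = 180² = 32400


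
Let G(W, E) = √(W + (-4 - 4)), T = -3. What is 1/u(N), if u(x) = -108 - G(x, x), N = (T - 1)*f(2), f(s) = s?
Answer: -27/2920 + I/2920 ≈ -0.0092466 + 0.00034247*I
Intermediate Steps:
G(W, E) = √(-8 + W) (G(W, E) = √(W - 8) = √(-8 + W))
N = -8 (N = (-3 - 1)*2 = -4*2 = -8)
u(x) = -108 - √(-8 + x)
1/u(N) = 1/(-108 - √(-8 - 8)) = 1/(-108 - √(-16)) = 1/(-108 - 4*I) = (-108 + 4*I)/11680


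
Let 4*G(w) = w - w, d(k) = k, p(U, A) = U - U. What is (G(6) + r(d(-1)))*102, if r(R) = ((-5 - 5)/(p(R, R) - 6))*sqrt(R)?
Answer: 170*I ≈ 170.0*I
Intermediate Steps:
p(U, A) = 0
G(w) = 0 (G(w) = (w - w)/4 = (1/4)*0 = 0)
r(R) = 5*sqrt(R)/3 (r(R) = ((-5 - 5)/(0 - 6))*sqrt(R) = (-10/(-6))*sqrt(R) = (-10*(-1/6))*sqrt(R) = 5*sqrt(R)/3)
(G(6) + r(d(-1)))*102 = (0 + 5*sqrt(-1)/3)*102 = (0 + 5*I/3)*102 = (5*I/3)*102 = 170*I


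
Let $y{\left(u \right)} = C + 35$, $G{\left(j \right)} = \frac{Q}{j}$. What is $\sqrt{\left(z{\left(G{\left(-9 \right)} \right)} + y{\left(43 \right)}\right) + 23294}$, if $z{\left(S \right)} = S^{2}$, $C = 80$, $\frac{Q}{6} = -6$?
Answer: $5 \sqrt{937} \approx 153.05$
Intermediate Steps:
$Q = -36$ ($Q = 6 \left(-6\right) = -36$)
$G{\left(j \right)} = - \frac{36}{j}$
$y{\left(u \right)} = 115$ ($y{\left(u \right)} = 80 + 35 = 115$)
$\sqrt{\left(z{\left(G{\left(-9 \right)} \right)} + y{\left(43 \right)}\right) + 23294} = \sqrt{\left(\left(- \frac{36}{-9}\right)^{2} + 115\right) + 23294} = \sqrt{\left(\left(\left(-36\right) \left(- \frac{1}{9}\right)\right)^{2} + 115\right) + 23294} = \sqrt{\left(4^{2} + 115\right) + 23294} = \sqrt{\left(16 + 115\right) + 23294} = \sqrt{131 + 23294} = \sqrt{23425} = 5 \sqrt{937}$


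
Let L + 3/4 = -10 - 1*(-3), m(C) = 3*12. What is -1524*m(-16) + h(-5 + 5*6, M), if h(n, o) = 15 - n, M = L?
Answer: -54874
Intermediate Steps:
m(C) = 36
L = -31/4 (L = -3/4 + (-10 - 1*(-3)) = -3/4 + (-10 + 3) = -3/4 - 7 = -31/4 ≈ -7.7500)
M = -31/4 ≈ -7.7500
-1524*m(-16) + h(-5 + 5*6, M) = -1524*36 + (15 - (-5 + 5*6)) = -54864 + (15 - (-5 + 30)) = -54864 + (15 - 1*25) = -54864 + (15 - 25) = -54864 - 10 = -54874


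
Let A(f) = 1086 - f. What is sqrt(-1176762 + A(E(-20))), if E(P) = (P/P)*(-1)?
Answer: 5*I*sqrt(47027) ≈ 1084.3*I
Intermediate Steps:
E(P) = -1 (E(P) = 1*(-1) = -1)
sqrt(-1176762 + A(E(-20))) = sqrt(-1176762 + (1086 - 1*(-1))) = sqrt(-1176762 + (1086 + 1)) = sqrt(-1176762 + 1087) = sqrt(-1175675) = 5*I*sqrt(47027)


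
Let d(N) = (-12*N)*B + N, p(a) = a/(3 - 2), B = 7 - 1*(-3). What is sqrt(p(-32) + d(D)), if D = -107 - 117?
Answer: 32*sqrt(26) ≈ 163.17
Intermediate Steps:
B = 10 (B = 7 + 3 = 10)
D = -224
p(a) = a (p(a) = a/1 = a*1 = a)
d(N) = -119*N (d(N) = -12*N*10 + N = -120*N + N = -119*N)
sqrt(p(-32) + d(D)) = sqrt(-32 - 119*(-224)) = sqrt(-32 + 26656) = sqrt(26624) = 32*sqrt(26)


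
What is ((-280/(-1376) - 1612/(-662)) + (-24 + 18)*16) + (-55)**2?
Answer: 166904045/56932 ≈ 2931.6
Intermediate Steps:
((-280/(-1376) - 1612/(-662)) + (-24 + 18)*16) + (-55)**2 = ((-280*(-1/1376) - 1612*(-1/662)) - 6*16) + 3025 = ((35/172 + 806/331) - 96) + 3025 = (150217/56932 - 96) + 3025 = -5315255/56932 + 3025 = 166904045/56932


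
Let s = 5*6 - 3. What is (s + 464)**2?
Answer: 241081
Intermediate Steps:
s = 27 (s = 30 - 3 = 27)
(s + 464)**2 = (27 + 464)**2 = 491**2 = 241081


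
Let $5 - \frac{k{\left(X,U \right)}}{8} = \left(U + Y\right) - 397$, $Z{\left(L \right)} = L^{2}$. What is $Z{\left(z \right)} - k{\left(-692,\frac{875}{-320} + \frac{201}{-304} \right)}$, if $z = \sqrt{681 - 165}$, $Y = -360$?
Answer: $- \frac{852289}{152} \approx -5607.2$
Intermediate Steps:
$z = 2 \sqrt{129}$ ($z = \sqrt{516} = 2 \sqrt{129} \approx 22.716$)
$k{\left(X,U \right)} = 6096 - 8 U$ ($k{\left(X,U \right)} = 40 - 8 \left(\left(U - 360\right) - 397\right) = 40 - 8 \left(\left(-360 + U\right) - 397\right) = 40 - 8 \left(-757 + U\right) = 40 - \left(-6056 + 8 U\right) = 6096 - 8 U$)
$Z{\left(z \right)} - k{\left(-692,\frac{875}{-320} + \frac{201}{-304} \right)} = \left(2 \sqrt{129}\right)^{2} - \left(6096 - 8 \left(\frac{875}{-320} + \frac{201}{-304}\right)\right) = 516 - \left(6096 - 8 \left(875 \left(- \frac{1}{320}\right) + 201 \left(- \frac{1}{304}\right)\right)\right) = 516 - \left(6096 - 8 \left(- \frac{175}{64} - \frac{201}{304}\right)\right) = 516 - \left(6096 - - \frac{4129}{152}\right) = 516 - \left(6096 + \frac{4129}{152}\right) = 516 - \frac{930721}{152} = - \frac{852289}{152}$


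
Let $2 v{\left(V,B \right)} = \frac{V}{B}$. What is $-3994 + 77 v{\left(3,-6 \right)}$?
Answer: $- \frac{16053}{4} \approx -4013.3$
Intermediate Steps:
$v{\left(V,B \right)} = \frac{V}{2 B}$ ($v{\left(V,B \right)} = \frac{V \frac{1}{B}}{2} = \frac{V}{2 B}$)
$-3994 + 77 v{\left(3,-6 \right)} = -3994 + 77 \cdot \frac{1}{2} \cdot 3 \frac{1}{-6} = -3994 + 77 \cdot \frac{1}{2} \cdot 3 \left(- \frac{1}{6}\right) = -3994 + 77 \left(- \frac{1}{4}\right) = -3994 - \frac{77}{4} = - \frac{16053}{4}$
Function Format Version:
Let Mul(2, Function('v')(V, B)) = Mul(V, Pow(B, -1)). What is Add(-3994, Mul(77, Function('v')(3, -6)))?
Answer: Rational(-16053, 4) ≈ -4013.3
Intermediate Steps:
Function('v')(V, B) = Mul(Rational(1, 2), V, Pow(B, -1)) (Function('v')(V, B) = Mul(Rational(1, 2), Mul(V, Pow(B, -1))) = Mul(Rational(1, 2), V, Pow(B, -1)))
Add(-3994, Mul(77, Function('v')(3, -6))) = Add(-3994, Mul(77, Mul(Rational(1, 2), 3, Pow(-6, -1)))) = Add(-3994, Mul(77, Mul(Rational(1, 2), 3, Rational(-1, 6)))) = Add(-3994, Mul(77, Rational(-1, 4))) = Add(-3994, Rational(-77, 4)) = Rational(-16053, 4)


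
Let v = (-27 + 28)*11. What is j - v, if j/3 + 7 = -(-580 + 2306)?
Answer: -5210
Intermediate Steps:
v = 11 (v = 1*11 = 11)
j = -5199 (j = -21 + 3*(-(-580 + 2306)) = -21 + 3*(-1*1726) = -21 + 3*(-1726) = -21 - 5178 = -5199)
j - v = -5199 - 1*11 = -5199 - 11 = -5210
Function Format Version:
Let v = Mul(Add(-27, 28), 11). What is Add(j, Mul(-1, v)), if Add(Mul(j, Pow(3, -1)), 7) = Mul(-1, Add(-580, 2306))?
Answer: -5210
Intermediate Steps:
v = 11 (v = Mul(1, 11) = 11)
j = -5199 (j = Add(-21, Mul(3, Mul(-1, Add(-580, 2306)))) = Add(-21, Mul(3, Mul(-1, 1726))) = Add(-21, Mul(3, -1726)) = Add(-21, -5178) = -5199)
Add(j, Mul(-1, v)) = Add(-5199, Mul(-1, 11)) = Add(-5199, -11) = -5210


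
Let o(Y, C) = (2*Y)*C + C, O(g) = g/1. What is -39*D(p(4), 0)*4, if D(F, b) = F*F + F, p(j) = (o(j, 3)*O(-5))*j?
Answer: -45405360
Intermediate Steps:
O(g) = g (O(g) = g*1 = g)
o(Y, C) = C + 2*C*Y (o(Y, C) = 2*C*Y + C = C + 2*C*Y)
p(j) = j*(-15 - 30*j) (p(j) = ((3*(1 + 2*j))*(-5))*j = ((3 + 6*j)*(-5))*j = (-15 - 30*j)*j = j*(-15 - 30*j))
D(F, b) = F + F² (D(F, b) = F² + F = F + F²)
-39*D(p(4), 0)*4 = -39*(-15*4*(1 + 2*4))*(1 - 15*4*(1 + 2*4))*4 = -39*(-15*4*(1 + 8))*(1 - 15*4*(1 + 8))*4 = -39*(-15*4*9)*(1 - 15*4*9)*4 = -(-21060)*(1 - 540)*4 = -(-21060)*(-539)*4 = -39*291060*4 = -11351340*4 = -45405360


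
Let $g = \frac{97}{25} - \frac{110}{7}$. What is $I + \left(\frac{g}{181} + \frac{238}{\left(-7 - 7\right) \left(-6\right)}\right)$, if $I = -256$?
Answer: $- \frac{48126751}{190050} \approx -253.23$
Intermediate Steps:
$g = - \frac{2071}{175}$ ($g = 97 \cdot \frac{1}{25} - \frac{110}{7} = \frac{97}{25} - \frac{110}{7} = - \frac{2071}{175} \approx -11.834$)
$I + \left(\frac{g}{181} + \frac{238}{\left(-7 - 7\right) \left(-6\right)}\right) = -256 + \left(- \frac{2071}{175 \cdot 181} + \frac{238}{\left(-7 - 7\right) \left(-6\right)}\right) = -256 + \left(\left(- \frac{2071}{175}\right) \frac{1}{181} + \frac{238}{\left(-14\right) \left(-6\right)}\right) = -256 - \left(\frac{2071}{31675} - \frac{238}{84}\right) = -256 + \left(- \frac{2071}{31675} + 238 \cdot \frac{1}{84}\right) = -256 + \left(- \frac{2071}{31675} + \frac{17}{6}\right) = -256 + \frac{526049}{190050} = - \frac{48126751}{190050}$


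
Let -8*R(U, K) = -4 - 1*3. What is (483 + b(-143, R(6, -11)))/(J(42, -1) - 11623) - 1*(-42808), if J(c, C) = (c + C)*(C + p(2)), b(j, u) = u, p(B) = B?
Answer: 3966414177/92656 ≈ 42808.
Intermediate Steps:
R(U, K) = 7/8 (R(U, K) = -(-4 - 1*3)/8 = -(-4 - 3)/8 = -⅛*(-7) = 7/8)
J(c, C) = (2 + C)*(C + c) (J(c, C) = (c + C)*(C + 2) = (C + c)*(2 + C) = (2 + C)*(C + c))
(483 + b(-143, R(6, -11)))/(J(42, -1) - 11623) - 1*(-42808) = (483 + 7/8)/(((-1)² + 2*(-1) + 2*42 - 1*42) - 11623) - 1*(-42808) = 3871/(8*((1 - 2 + 84 - 42) - 11623)) + 42808 = 3871/(8*(41 - 11623)) + 42808 = (3871/8)/(-11582) + 42808 = (3871/8)*(-1/11582) + 42808 = -3871/92656 + 42808 = 3966414177/92656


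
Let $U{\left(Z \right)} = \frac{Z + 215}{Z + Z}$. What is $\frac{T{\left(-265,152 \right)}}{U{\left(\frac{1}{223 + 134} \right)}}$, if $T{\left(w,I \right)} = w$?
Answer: $- \frac{265}{38378} \approx -0.006905$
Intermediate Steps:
$U{\left(Z \right)} = \frac{215 + Z}{2 Z}$
$\frac{T{\left(-265,152 \right)}}{U{\left(\frac{1}{223 + 134} \right)}} = - \frac{265}{\frac{1}{2} \frac{1}{\frac{1}{223 + 134}} \left(215 + \frac{1}{223 + 134}\right)} = - \frac{265}{\frac{1}{2} \frac{1}{\frac{1}{357}} \left(215 + \frac{1}{357}\right)} = - \frac{265}{\frac{1}{2} \cdot 357 \cdot \frac{76756}{357}} = - \frac{265}{38378}$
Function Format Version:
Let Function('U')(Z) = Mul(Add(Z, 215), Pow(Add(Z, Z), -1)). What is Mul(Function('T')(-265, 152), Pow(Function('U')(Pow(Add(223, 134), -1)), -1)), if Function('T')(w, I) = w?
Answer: Rational(-265, 38378) ≈ -0.0069050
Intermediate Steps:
Function('U')(Z) = Mul(Rational(1, 2), Pow(Z, -1), Add(215, Z)) (Function('U')(Z) = Mul(Add(215, Z), Pow(Mul(2, Z), -1)) = Mul(Add(215, Z), Mul(Rational(1, 2), Pow(Z, -1))) = Mul(Rational(1, 2), Pow(Z, -1), Add(215, Z)))
Mul(Function('T')(-265, 152), Pow(Function('U')(Pow(Add(223, 134), -1)), -1)) = Mul(-265, Pow(Mul(Rational(1, 2), Pow(Pow(Add(223, 134), -1), -1), Add(215, Pow(Add(223, 134), -1))), -1)) = Mul(-265, Pow(Mul(Rational(1, 2), Pow(Pow(357, -1), -1), Add(215, Pow(357, -1))), -1)) = Mul(-265, Pow(Mul(Rational(1, 2), Pow(Rational(1, 357), -1), Add(215, Rational(1, 357))), -1)) = Mul(-265, Pow(Mul(Rational(1, 2), 357, Rational(76756, 357)), -1)) = Mul(-265, Pow(38378, -1)) = Mul(-265, Rational(1, 38378)) = Rational(-265, 38378)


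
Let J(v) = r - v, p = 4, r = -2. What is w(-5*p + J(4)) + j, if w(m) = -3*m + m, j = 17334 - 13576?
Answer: 3810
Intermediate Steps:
J(v) = -2 - v
j = 3758
w(m) = -2*m
w(-5*p + J(4)) + j = -2*(-5*4 + (-2 - 1*4)) + 3758 = -2*(-20 + (-2 - 4)) + 3758 = -2*(-20 - 6) + 3758 = -2*(-26) + 3758 = 52 + 3758 = 3810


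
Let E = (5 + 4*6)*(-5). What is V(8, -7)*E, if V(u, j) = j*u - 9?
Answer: 9425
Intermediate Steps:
V(u, j) = -9 + j*u
E = -145 (E = (5 + 24)*(-5) = 29*(-5) = -145)
V(8, -7)*E = (-9 - 7*8)*(-145) = (-9 - 56)*(-145) = -65*(-145) = 9425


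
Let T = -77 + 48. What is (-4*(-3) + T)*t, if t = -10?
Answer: 170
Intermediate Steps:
T = -29
(-4*(-3) + T)*t = (-4*(-3) - 29)*(-10) = (12 - 29)*(-10) = -17*(-10) = 170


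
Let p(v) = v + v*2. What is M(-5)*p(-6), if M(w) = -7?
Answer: 126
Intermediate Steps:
p(v) = 3*v (p(v) = v + 2*v = 3*v)
M(-5)*p(-6) = -21*(-6) = -7*(-18) = 126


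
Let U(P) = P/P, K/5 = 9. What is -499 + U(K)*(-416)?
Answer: -915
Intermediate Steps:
K = 45 (K = 5*9 = 45)
U(P) = 1
-499 + U(K)*(-416) = -499 + 1*(-416) = -499 - 416 = -915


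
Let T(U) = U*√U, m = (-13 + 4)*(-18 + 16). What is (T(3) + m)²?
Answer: 351 + 108*√3 ≈ 538.06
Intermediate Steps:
m = 18 (m = -9*(-2) = 18)
T(U) = U^(3/2)
(T(3) + m)² = (3^(3/2) + 18)² = (3*√3 + 18)² = (18 + 3*√3)²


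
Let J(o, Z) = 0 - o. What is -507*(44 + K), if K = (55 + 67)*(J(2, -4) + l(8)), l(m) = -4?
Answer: 348816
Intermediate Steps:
J(o, Z) = -o
K = -732 (K = (55 + 67)*(-1*2 - 4) = 122*(-2 - 4) = 122*(-6) = -732)
-507*(44 + K) = -507*(44 - 732) = -507*(-688) = 348816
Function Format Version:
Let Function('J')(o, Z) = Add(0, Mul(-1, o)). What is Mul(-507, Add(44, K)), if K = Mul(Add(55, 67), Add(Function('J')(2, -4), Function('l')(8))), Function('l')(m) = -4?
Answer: 348816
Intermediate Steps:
Function('J')(o, Z) = Mul(-1, o)
K = -732 (K = Mul(Add(55, 67), Add(Mul(-1, 2), -4)) = Mul(122, Add(-2, -4)) = Mul(122, -6) = -732)
Mul(-507, Add(44, K)) = Mul(-507, Add(44, -732)) = Mul(-507, -688) = 348816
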